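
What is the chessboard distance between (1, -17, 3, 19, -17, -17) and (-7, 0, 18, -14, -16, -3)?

max(|x_i - y_i|) = max(|1 - (-7)|, |-17 - 0|, |3 - 18|, |19 - (-14)|, |-17 - (-16)|, |-17 - (-3)|) = max(8, 17, 15, 33, 1, 14) = 33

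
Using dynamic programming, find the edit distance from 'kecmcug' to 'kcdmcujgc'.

Let D[i][j] be the edit distance between the first i characters of 'kecmcug' and the first j characters of 'kcdmcujgc', with D[i][0] = i, D[0][j] = j, and D[i][j] = D[i-1][j-1] if the characters match, else 1 + min(D[i-1][j], D[i][j-1], D[i-1][j-1]). Filling the table (rows: prefixes of 'kecmcug', columns: prefixes of 'kcdmcujgc'):
     ε  k  c  d  m  c  u  j  g  c
  ε  0  1  2  3  4  5  6  7  8  9
  k  1  0  1  2  3  4  5  6  7  8
  e  2  1  1  2  3  4  5  6  7  8
  c  3  2  1  2  3  3  4  5  6  7
  m  4  3  2  2  2  3  4  5  6  7
  c  5  4  3  3  3  2  3  4  5  6
  u  6  5  4  4  4  3  2  3  4  5
  g  7  6  5  5  5  4  3  3  3  4
The bottom-right entry gives D[7][9] = 4, so no sequence of fewer than 4 edits works. Backtracking through the table gives one optimal edit sequence (4 edits):
  kecmcug → kccmcug (sub e→c @2)
  kccmcug → kcdmcug (sub c→d @3)
  kcdmcug → kcdmcujg (ins j @7)
  kcdmcujg → kcdmcujgc (ins c @9)
Edit distance = 4.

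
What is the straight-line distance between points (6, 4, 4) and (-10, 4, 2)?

√(Σ(x_i - y_i)²) = √((6 - (-10))² + (4 - 4)² + (4 - 2)²)
= √(16² + 0² + 2²) = √(256 + 0 + 4) = √260 ≈ 16.1245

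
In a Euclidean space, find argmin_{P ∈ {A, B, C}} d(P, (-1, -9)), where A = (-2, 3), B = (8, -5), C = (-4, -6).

Distances: d(A) ≈ 12.0416, d(B) ≈ 9.8489, d(C) ≈ 4.2426. Nearest: C = (-4, -6) with distance 4.2426.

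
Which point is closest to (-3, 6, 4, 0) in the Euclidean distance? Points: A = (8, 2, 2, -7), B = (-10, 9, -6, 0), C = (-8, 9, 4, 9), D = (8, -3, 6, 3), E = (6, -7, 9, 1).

Distances: d(A) ≈ 13.784, d(B) ≈ 12.5698, d(C) ≈ 10.7238, d(D) ≈ 14.6629, d(E) ≈ 16.6132. Nearest: C = (-8, 9, 4, 9) with distance 10.7238.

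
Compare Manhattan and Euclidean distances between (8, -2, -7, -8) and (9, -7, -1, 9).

L1 = |8 - 9| + |-2 - (-7)| + |-7 - (-1)| + |-8 - 9| = 1 + 5 + 6 + 17 = 29
L2 = √(1² + 5² + 6² + 17²) = √351 ≈ 18.735
L1 ≥ L2 always (equality iff movement is along one axis); L1 > L2 here.
Ratio L1/L2 = 29/√351 ≈ 1.5479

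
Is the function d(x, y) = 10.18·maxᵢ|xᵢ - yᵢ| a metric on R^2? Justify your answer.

Yes. The L∞ (Chebyshev) norm induces a metric on R^2, and multiplying a metric by a positive constant 10.18 > 0 preserves all four axioms: non-negativity (10.18·||x-y|| ≥ 0), identity (10.18·||x-y|| = 0 ⟺ ||x-y|| = 0 ⟺ x = y), symmetry (||x-y|| = ||y-x||), and the triangle inequality (10.18·||x-z|| ≤ 10.18·||x-y|| + 10.18·||y-z||). So d is a metric.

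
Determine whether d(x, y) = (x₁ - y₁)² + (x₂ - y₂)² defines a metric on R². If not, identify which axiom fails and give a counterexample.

No. The squared Euclidean distance fails the triangle inequality. Counterexample: x = (0, 0), y = (4, 4), z = (8, 8). d(x,z) = 8² + 8² = 128, but d(x,y) + d(y,z) = (4² + 4²) + (4² + 4²) = 32 + 32 = 64. Since 128 > 64, the triangle inequality is violated. (Note: √d, the ordinary Euclidean distance, IS a metric.)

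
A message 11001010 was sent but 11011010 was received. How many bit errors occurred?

Differing positions: 4. Hamming distance = 1.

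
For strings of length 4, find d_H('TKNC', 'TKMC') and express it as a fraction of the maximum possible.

Differing positions: 3. Hamming distance = 1. The maximum possible Hamming distance for length-4 strings is 4, so d_H/4 = 1/4 = 0.25.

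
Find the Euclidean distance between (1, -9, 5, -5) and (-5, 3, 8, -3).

√(Σ(x_i - y_i)²) = √((1 - (-5))² + (-9 - 3)² + (5 - 8)² + (-5 - (-3))²)
= √(6² + (-12)² + (-3)² + (-2)²) = √(36 + 144 + 9 + 4) = √193 ≈ 13.8924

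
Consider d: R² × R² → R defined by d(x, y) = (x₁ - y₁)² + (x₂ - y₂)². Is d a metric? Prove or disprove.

No. The squared Euclidean distance fails the triangle inequality. Counterexample: x = (0, 0), y = (2, 3), z = (4, 6). d(x,z) = 4² + 6² = 52, but d(x,y) + d(y,z) = (2² + 3²) + (2² + 3²) = 13 + 13 = 26. Since 52 > 26, the triangle inequality is violated. (Note: √d, the ordinary Euclidean distance, IS a metric.)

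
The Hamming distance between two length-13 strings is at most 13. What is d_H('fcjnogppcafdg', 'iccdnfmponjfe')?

Differing positions: 1, 3, 4, 5, 6, 7, 9, 10, 11, 12, 13. Hamming distance = 11. The maximum possible Hamming distance for length-13 strings is 13, so d_H/13 = 11/13 ≈ 0.8462.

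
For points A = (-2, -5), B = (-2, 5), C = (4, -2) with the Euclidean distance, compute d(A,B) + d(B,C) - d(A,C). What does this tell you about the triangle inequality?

d(A,B) = √(0² + 10²) = √100 = 10, d(B,C) = √(6² + 7²) = √85 ≈ 9.2195, d(A,C) = √(6² + 3²) = √45 ≈ 6.7082.
d(A,B) + d(B,C) - d(A,C) = 10 + 9.2195 - 6.7082 = 19.2195 - 6.7082 = 12.5113 (to 4 decimal places). This is ≥ 0, so the triangle inequality holds for these points.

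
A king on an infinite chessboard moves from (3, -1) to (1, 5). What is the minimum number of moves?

max(|x_i - y_i|) = max(|3 - 1|, |-1 - 5|) = max(2, 6) = 6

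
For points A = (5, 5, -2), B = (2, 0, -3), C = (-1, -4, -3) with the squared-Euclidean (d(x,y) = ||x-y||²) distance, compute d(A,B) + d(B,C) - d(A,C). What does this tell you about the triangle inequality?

d(A,B) = 3² + 5² + 1² = 35, d(B,C) = 3² + 4² + 0² = 25, d(A,C) = 6² + 9² + 1² = 118.
d(A,B) + d(B,C) - d(A,C) = 35 + 25 - 118 = 60 - 118 = -58. This is < 0, so the triangle inequality FAILS for these points (squared-Euclidean is not a metric).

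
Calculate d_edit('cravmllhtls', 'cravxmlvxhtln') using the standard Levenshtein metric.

Let D[i][j] be the edit distance between the first i characters of 'cravmllhtls' and the first j characters of 'cravxmlvxhtln', with D[i][0] = i, D[0][j] = j, and D[i][j] = D[i-1][j-1] if the characters match, else 1 + min(D[i-1][j], D[i][j-1], D[i-1][j-1]). Filling the table (rows: prefixes of 'cravmllhtls', columns: prefixes of 'cravxmlvxhtln'):
     ε  c  r  a  v  x  m  l  v  x  h  t  l  n
  ε  0  1  2  3  4  5  6  7  8  9 10 11 12 13
  c  1  0  1  2  3  4  5  6  7  8  9 10 11 12
  r  2  1  0  1  2  3  4  5  6  7  8  9 10 11
  a  3  2  1  0  1  2  3  4  5  6  7  8  9 10
  v  4  3  2  1  0  1  2  3  4  5  6  7  8  9
  m  5  4  3  2  1  1  1  2  3  4  5  6  7  8
  l  6  5  4  3  2  2  2  1  2  3  4  5  6  7
  l  7  6  5  4  3  3  3  2  2  3  4  5  5  6
  h  8  7  6  5  4  4  4  3  3  3  3  4  5  6
  t  9  8  7  6  5  5  5  4  4  4  4  3  4  5
  l 10  9  8  7  6  6  6  5  5  5  5  4  3  4
  s 11 10  9  8  7  7  7  6  6  6  6  5  4  4
The bottom-right entry gives D[11][13] = 4, so no sequence of fewer than 4 edits works. Backtracking through the table gives one optimal edit sequence (4 edits):
  cravmllhtls → cravxmllhtls (ins x @5)
  cravxmllhtls → cravxmlvlhtls (ins v @8)
  cravxmlvlhtls → cravxmlvxhtls (sub l→x @9)
  cravxmlvxhtls → cravxmlvxhtln (sub s→n @13)
Edit distance = 4.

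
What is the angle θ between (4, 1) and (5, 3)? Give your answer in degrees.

With u = (4, 1), v = (5, 3):
u·v = 4·5 + 1·3 = 20 + 3 = 23.
|u| = √(4² + 1²) = √17, |v| = √(5² + 3²) = √34, so |u||v| = √(17·34) = √578.
cos θ = (u·v)/(|u||v|) = 23/√578 ≈ 0.956674
θ = arccos(0.956674) ≈ 16.93°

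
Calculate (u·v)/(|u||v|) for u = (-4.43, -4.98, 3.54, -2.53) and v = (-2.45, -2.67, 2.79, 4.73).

With u = (-4.43, -4.98, 3.54, -2.53), v = (-2.45, -2.67, 2.79, 4.73):
u·v = (-4.43)·(-2.45) + (-4.98)·(-2.67) + 3.54·2.79 + (-2.53)·4.73 = 10.8535 + 13.2966 + 9.8766 + (-11.9669) = 22.0598.
|u| = √((-4.43)² + (-4.98)² + 3.54² + (-2.53)²) = √(19.6249 + 24.8004 + 12.5316 + 6.4009) = √63.3578, |v| = √((-2.45)² + (-2.67)² + 2.79² + 4.73²) = √(6.0025 + 7.1289 + 7.7841 + 22.3729) = √43.2884.
cos θ = (u·v)/(|u||v|) = 22.0598/(√63.3578·√43.2884) ≈ 0.4212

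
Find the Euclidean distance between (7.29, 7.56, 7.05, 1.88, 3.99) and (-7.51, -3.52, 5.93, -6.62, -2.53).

√(Σ(x_i - y_i)²) = √((7.29 - (-7.51))² + (7.56 - (-3.52))² + (7.05 - 5.93)² + (1.88 - (-6.62))² + (3.99 - (-2.53))²)
= √(14.8² + 11.08² + 1.12² + 8.5² + 6.52²) = √(219.04 + 122.7664 + 1.2544 + 72.25 + 42.5104) = √457.8212 ≈ 21.3968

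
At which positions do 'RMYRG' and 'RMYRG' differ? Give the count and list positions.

Differing positions: none. Hamming distance = 0.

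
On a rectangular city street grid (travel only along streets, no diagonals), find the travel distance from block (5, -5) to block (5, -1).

Σ|x_i - y_i| = |5 - 5| + |-5 - (-1)| = 0 + 4 = 4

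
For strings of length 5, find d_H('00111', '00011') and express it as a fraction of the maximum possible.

Differing positions: 3. Hamming distance = 1. The maximum possible Hamming distance for length-5 strings is 5, so d_H/5 = 1/5 = 0.2.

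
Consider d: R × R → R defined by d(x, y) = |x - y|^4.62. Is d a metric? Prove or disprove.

No. d(x,y) = |x-y|^4.62 fails the triangle inequality since p = 4.62 > 1. Counterexample: x = 1, y = 6, z = 8. d(x,z) = |1 - 8|^4.62 = 7^4.62 ≈ 8023.2984, but d(x,y) + d(y,z) = 5^4.62 + 2^4.62 ≈ 1695.2799 + 24.59 = 1719.8699. Since 8023.2984 > 1719.8699, the triangle inequality is violated.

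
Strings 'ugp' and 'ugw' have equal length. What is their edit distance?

Let D[i][j] be the edit distance between the first i characters of 'ugp' and the first j characters of 'ugw', with D[i][0] = i, D[0][j] = j, and D[i][j] = D[i-1][j-1] if the characters match, else 1 + min(D[i-1][j], D[i][j-1], D[i-1][j-1]). Filling the table (rows: prefixes of 'ugp', columns: prefixes of 'ugw'):
     ε  u  g  w
  ε  0  1  2  3
  u  1  0  1  2
  g  2  1  0  1
  p  3  2  1  1
The bottom-right entry gives D[3][3] = 1, so no sequence of fewer than 1 edit works. Backtracking through the table gives one optimal edit sequence (1 edit):
  ugp → ugw (sub p→w @3)
Edit distance = 1.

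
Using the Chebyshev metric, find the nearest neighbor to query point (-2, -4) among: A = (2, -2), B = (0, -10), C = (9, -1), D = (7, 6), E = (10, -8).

Distances: d(A) = 4, d(B) = 6, d(C) = 11, d(D) = 10, d(E) = 12. Nearest: A = (2, -2) with distance 4.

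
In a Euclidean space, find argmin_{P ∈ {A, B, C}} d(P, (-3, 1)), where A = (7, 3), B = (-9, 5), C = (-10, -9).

Distances: d(A) ≈ 10.198, d(B) ≈ 7.2111, d(C) ≈ 12.2066. Nearest: B = (-9, 5) with distance 7.2111.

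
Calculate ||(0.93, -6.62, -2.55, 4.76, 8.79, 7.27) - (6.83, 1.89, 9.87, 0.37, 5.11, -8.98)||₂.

√(Σ(x_i - y_i)²) = √((0.93 - 6.83)² + (-6.62 - 1.89)² + (-2.55 - 9.87)² + (4.76 - 0.37)² + (8.79 - 5.11)² + (7.27 - (-8.98))²)
= √((-5.9)² + (-8.51)² + (-12.42)² + 4.39² + 3.68² + 16.25²) = √(34.81 + 72.4201 + 154.2564 + 19.2721 + 13.5424 + 264.0625) = √558.3635 ≈ 23.6297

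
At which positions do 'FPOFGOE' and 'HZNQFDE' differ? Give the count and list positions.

Differing positions: 1, 2, 3, 4, 5, 6. Hamming distance = 6.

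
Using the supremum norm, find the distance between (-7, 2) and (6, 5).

max(|x_i - y_i|) = max(|-7 - 6|, |2 - 5|) = max(13, 3) = 13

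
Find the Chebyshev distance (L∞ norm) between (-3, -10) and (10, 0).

max(|x_i - y_i|) = max(|-3 - 10|, |-10 - 0|) = max(13, 10) = 13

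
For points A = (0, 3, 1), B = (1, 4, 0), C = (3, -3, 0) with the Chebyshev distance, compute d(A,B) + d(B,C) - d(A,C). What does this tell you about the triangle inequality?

d(A,B) = max(1, 1, 1) = 1, d(B,C) = max(2, 7, 0) = 7, d(A,C) = max(3, 6, 1) = 6.
d(A,B) + d(B,C) - d(A,C) = 1 + 7 - 6 = 8 - 6 = 2. This is ≥ 0, so the triangle inequality holds for these points.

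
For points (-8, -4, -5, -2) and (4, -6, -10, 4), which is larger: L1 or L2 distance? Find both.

L1 = |-8 - 4| + |-4 - (-6)| + |-5 - (-10)| + |-2 - 4| = 12 + 2 + 5 + 6 = 25
L2 = √(12² + 2² + 5² + 6²) = √209 ≈ 14.4568
L1 ≥ L2 always (equality iff movement is along one axis); L1 > L2 here.
Ratio L1/L2 = 25/√209 ≈ 1.7293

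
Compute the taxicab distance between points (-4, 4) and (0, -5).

Σ|x_i - y_i| = |-4 - 0| + |4 - (-5)| = 4 + 9 = 13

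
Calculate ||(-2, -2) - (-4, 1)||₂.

√(Σ(x_i - y_i)²) = √((-2 - (-4))² + (-2 - 1)²)
= √(2² + (-3)²) = √(4 + 9) = √13 ≈ 3.6056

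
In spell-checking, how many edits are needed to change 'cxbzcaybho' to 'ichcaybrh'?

Let D[i][j] be the edit distance between the first i characters of 'cxbzcaybho' and the first j characters of 'ichcaybrh', with D[i][0] = i, D[0][j] = j, and D[i][j] = D[i-1][j-1] if the characters match, else 1 + min(D[i-1][j], D[i][j-1], D[i-1][j-1]). Filling the table (rows: prefixes of 'cxbzcaybho', columns: prefixes of 'ichcaybrh'):
     ε  i  c  h  c  a  y  b  r  h
  ε  0  1  2  3  4  5  6  7  8  9
  c  1  1  1  2  3  4  5  6  7  8
  x  2  2  2  2  3  4  5  6  7  8
  b  3  3  3  3  3  4  5  5  6  7
  z  4  4  4  4  4  4  5  6  6  7
  c  5  5  4  5  4  5  5  6  7  7
  a  6  6  5  5  5  4  5  6  7  8
  y  7  7  6  6  6  5  4  5  6  7
  b  8  8  7  7  7  6  5  4  5  6
  h  9  9  8  7  8  7  6  5  5  5
  o 10 10  9  8  8  8  7  6  6  6
The bottom-right entry gives D[10][9] = 6, so no sequence of fewer than 6 edits works. Backtracking through the table gives one optimal edit sequence (6 edits):
  cxbzcaybho → xbzcaybho (del c @1)
  xbzcaybho → ibzcaybho (sub x→i @1)
  ibzcaybho → iczcaybho (sub b→c @2)
  iczcaybho → ichcaybho (sub z→h @3)
  ichcaybho → ichcaybro (sub h→r @8)
  ichcaybro → ichcaybrh (sub o→h @9)
Edit distance = 6.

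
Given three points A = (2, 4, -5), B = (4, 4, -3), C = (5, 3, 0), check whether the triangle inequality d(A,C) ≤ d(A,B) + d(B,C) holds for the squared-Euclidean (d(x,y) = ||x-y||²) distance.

d(A,B) = 2² + 0² + 2² = 8, d(B,C) = 1² + 1² + 3² = 11, d(A,C) = 3² + 1² + 5² = 35.
d(A,C) = 35 > 8 + 11 = 19. Triangle inequality is VIOLATED. (Squared-Euclidean is not a metric — this is a counterexample.)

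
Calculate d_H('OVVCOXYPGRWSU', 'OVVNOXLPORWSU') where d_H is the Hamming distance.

Differing positions: 4, 7, 9. Hamming distance = 3.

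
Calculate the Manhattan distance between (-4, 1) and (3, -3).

Σ|x_i - y_i| = |-4 - 3| + |1 - (-3)| = 7 + 4 = 11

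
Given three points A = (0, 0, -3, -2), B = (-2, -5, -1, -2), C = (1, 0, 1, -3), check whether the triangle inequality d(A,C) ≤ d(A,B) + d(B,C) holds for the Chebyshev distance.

d(A,B) = max(2, 5, 2, 0) = 5, d(B,C) = max(3, 5, 2, 1) = 5, d(A,C) = max(1, 0, 4, 1) = 4.
d(A,C) = 4 ≤ 5 + 5 = 10. Triangle inequality is satisfied.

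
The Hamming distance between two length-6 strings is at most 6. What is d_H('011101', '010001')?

Differing positions: 3, 4. Hamming distance = 2. The maximum possible Hamming distance for length-6 strings is 6, so d_H/6 = 2/6 ≈ 0.3333.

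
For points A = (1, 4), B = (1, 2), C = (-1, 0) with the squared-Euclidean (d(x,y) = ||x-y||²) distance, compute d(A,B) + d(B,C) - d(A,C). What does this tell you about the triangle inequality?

d(A,B) = 0² + 2² = 4, d(B,C) = 2² + 2² = 8, d(A,C) = 2² + 4² = 20.
d(A,B) + d(B,C) - d(A,C) = 4 + 8 - 20 = 12 - 20 = -8. This is < 0, so the triangle inequality FAILS for these points (squared-Euclidean is not a metric).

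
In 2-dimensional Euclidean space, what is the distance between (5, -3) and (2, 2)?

√(Σ(x_i - y_i)²) = √((5 - 2)² + (-3 - 2)²)
= √(3² + (-5)²) = √(9 + 25) = √34 ≈ 5.831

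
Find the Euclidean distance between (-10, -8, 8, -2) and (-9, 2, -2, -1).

√(Σ(x_i - y_i)²) = √((-10 - (-9))² + (-8 - 2)² + (8 - (-2))² + (-2 - (-1))²)
= √((-1)² + (-10)² + 10² + (-1)²) = √(1 + 100 + 100 + 1) = √202 ≈ 14.2127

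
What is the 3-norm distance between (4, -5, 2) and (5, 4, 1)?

(Σ|x_i - y_i|^3)^(1/3) = (|4 - 5|^3 + |-5 - 4|^3 + |2 - 1|^3)^(1/3)
= (1^3 + 9^3 + 1^3)^(1/3) = (1 + 729 + 1)^(1/3) = (731)^(1/3) ≈ 9.0082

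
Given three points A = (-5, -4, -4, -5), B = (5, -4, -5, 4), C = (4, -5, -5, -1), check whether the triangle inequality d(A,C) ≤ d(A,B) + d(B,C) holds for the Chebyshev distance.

d(A,B) = max(10, 0, 1, 9) = 10, d(B,C) = max(1, 1, 0, 5) = 5, d(A,C) = max(9, 1, 1, 4) = 9.
d(A,C) = 9 ≤ 10 + 5 = 15. Triangle inequality is satisfied.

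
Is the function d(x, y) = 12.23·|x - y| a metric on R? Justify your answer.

Yes. Since |x - y| is a metric on R and 12.23 > 0, the positive scalar multiple 12.23·|x - y| is also a metric: scaling by a positive constant preserves non-negativity, identity (d=0 ⟺ |x-y|=0 ⟺ x=y), symmetry, and the triangle inequality.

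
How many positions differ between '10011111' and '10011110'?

Differing positions: 8. Hamming distance = 1.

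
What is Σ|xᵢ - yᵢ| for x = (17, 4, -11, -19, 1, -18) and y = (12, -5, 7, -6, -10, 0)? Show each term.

Σ|x_i - y_i| = |17 - 12| + |4 - (-5)| + |-11 - 7| + |-19 - (-6)| + |1 - (-10)| + |-18 - 0| = 5 + 9 + 18 + 13 + 11 + 18 = 74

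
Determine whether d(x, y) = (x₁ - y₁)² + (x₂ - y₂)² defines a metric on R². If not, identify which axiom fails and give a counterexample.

No. The squared Euclidean distance fails the triangle inequality. Counterexample: x = (0, 0), y = (2, 4), z = (4, 8). d(x,z) = 4² + 8² = 80, but d(x,y) + d(y,z) = (2² + 4²) + (2² + 4²) = 20 + 20 = 40. Since 80 > 40, the triangle inequality is violated. (Note: √d, the ordinary Euclidean distance, IS a metric.)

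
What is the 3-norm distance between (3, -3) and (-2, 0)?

(Σ|x_i - y_i|^3)^(1/3) = (|3 - (-2)|^3 + |-3 - 0|^3)^(1/3)
= (5^3 + 3^3)^(1/3) = (125 + 27)^(1/3) = (152)^(1/3) ≈ 5.3368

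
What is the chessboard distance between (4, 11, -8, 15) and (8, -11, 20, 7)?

max(|x_i - y_i|) = max(|4 - 8|, |11 - (-11)|, |-8 - 20|, |15 - 7|) = max(4, 22, 28, 8) = 28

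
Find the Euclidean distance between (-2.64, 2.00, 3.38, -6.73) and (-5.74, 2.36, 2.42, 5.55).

√(Σ(x_i - y_i)²) = √((-2.64 - (-5.74))² + (2 - 2.36)² + (3.38 - 2.42)² + (-6.73 - 5.55)²)
= √(3.1² + (-0.36)² + 0.96² + (-12.28)²) = √(9.61 + 0.1296 + 0.9216 + 150.7984) = √161.4596 ≈ 12.7067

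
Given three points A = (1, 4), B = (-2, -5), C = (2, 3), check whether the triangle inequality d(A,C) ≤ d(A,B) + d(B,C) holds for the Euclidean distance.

d(A,B) = √(3² + 9²) = √90 ≈ 9.4868, d(B,C) = √(4² + 8²) = √80 ≈ 8.9443, d(A,C) = √(1² + 1²) = √2 ≈ 1.4142.
d(A,C) ≈ 1.4142 ≤ 9.4868 + 8.9443 = 18.4311. Triangle inequality is satisfied.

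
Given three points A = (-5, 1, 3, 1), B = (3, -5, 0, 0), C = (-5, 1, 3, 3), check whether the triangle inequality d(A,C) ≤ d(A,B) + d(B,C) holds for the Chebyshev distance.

d(A,B) = max(8, 6, 3, 1) = 8, d(B,C) = max(8, 6, 3, 3) = 8, d(A,C) = max(0, 0, 0, 2) = 2.
d(A,C) = 2 ≤ 8 + 8 = 16. Triangle inequality is satisfied.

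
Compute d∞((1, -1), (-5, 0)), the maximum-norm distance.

max(|x_i - y_i|) = max(|1 - (-5)|, |-1 - 0|) = max(6, 1) = 6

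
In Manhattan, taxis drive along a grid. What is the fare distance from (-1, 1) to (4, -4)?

Σ|x_i - y_i| = |-1 - 4| + |1 - (-4)| = 5 + 5 = 10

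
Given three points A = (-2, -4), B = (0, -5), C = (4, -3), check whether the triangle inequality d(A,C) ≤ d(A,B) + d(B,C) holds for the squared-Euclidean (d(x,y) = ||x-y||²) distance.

d(A,B) = 2² + 1² = 5, d(B,C) = 4² + 2² = 20, d(A,C) = 6² + 1² = 37.
d(A,C) = 37 > 5 + 20 = 25. Triangle inequality is VIOLATED. (Squared-Euclidean is not a metric — this is a counterexample.)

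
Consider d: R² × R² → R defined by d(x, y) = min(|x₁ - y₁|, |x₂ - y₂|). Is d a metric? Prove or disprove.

No. d fails identity of indiscernibles: take x = (-3, 0) and y = (-3, 7). Then d(x,y) = min(|-3 - (-3)|, |0 - 7|) = min(0, 7) = 0, yet x ≠ y.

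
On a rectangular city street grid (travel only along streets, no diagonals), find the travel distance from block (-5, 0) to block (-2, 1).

Σ|x_i - y_i| = |-5 - (-2)| + |0 - 1| = 3 + 1 = 4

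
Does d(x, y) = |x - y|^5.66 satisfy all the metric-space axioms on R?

No. d(x,y) = |x-y|^5.66 fails the triangle inequality since p = 5.66 > 1. Counterexample: x = 5, y = 10, z = 15. d(x,z) = |5 - 15|^5.66 = 10^5.66 ≈ 457088.1896, but d(x,y) + d(y,z) = 5^5.66 + 5^5.66 ≈ 9040.0373 + 9040.0373 = 18080.0746. Since 457088.1896 > 18080.0746, the triangle inequality is violated.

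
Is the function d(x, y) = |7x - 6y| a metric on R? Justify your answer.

No. d fails symmetry: d(9, 1) = |7·9 - 6·1| = |57| = 57, but d(1, 9) = |7·1 - 6·9| = |-47| = 47. Since 57 ≠ 47, d(x,y) ≠ d(y,x) in general.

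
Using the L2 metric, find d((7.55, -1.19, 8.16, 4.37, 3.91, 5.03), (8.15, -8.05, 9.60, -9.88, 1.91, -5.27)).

√(Σ(x_i - y_i)²) = √((7.55 - 8.15)² + (-1.19 - (-8.05))² + (8.16 - 9.6)² + (4.37 - (-9.88))² + (3.91 - 1.91)² + (5.03 - (-5.27))²)
= √((-0.6)² + 6.86² + (-1.44)² + 14.25² + 2² + 10.3²) = √(0.36 + 47.0596 + 2.0736 + 203.0625 + 4 + 106.09) = √362.6457 ≈ 19.0433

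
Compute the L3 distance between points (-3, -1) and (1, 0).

(Σ|x_i - y_i|^3)^(1/3) = (|-3 - 1|^3 + |-1 - 0|^3)^(1/3)
= (4^3 + 1^3)^(1/3) = (64 + 1)^(1/3) = (65)^(1/3) ≈ 4.0207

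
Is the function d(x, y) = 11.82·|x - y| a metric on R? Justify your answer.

Yes. Since |x - y| is a metric on R and 11.82 > 0, the positive scalar multiple 11.82·|x - y| is also a metric: scaling by a positive constant preserves non-negativity, identity (d=0 ⟺ |x-y|=0 ⟺ x=y), symmetry, and the triangle inequality.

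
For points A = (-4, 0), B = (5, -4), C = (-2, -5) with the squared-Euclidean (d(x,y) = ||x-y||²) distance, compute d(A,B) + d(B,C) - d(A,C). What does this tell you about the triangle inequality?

d(A,B) = 9² + 4² = 97, d(B,C) = 7² + 1² = 50, d(A,C) = 2² + 5² = 29.
d(A,B) + d(B,C) - d(A,C) = 97 + 50 - 29 = 147 - 29 = 118. This is ≥ 0, so the triangle inequality holds for these points.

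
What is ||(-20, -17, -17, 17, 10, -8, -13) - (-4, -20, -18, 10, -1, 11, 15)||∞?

max(|x_i - y_i|) = max(|-20 - (-4)|, |-17 - (-20)|, |-17 - (-18)|, |17 - 10|, |10 - (-1)|, |-8 - 11|, |-13 - 15|) = max(16, 3, 1, 7, 11, 19, 28) = 28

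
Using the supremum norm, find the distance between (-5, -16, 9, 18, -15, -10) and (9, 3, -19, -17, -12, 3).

max(|x_i - y_i|) = max(|-5 - 9|, |-16 - 3|, |9 - (-19)|, |18 - (-17)|, |-15 - (-12)|, |-10 - 3|) = max(14, 19, 28, 35, 3, 13) = 35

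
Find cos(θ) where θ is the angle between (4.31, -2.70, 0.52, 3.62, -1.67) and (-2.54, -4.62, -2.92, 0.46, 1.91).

With u = (4.31, -2.70, 0.52, 3.62, -1.67), v = (-2.54, -4.62, -2.92, 0.46, 1.91):
u·v = 4.31·(-2.54) + (-2.7)·(-4.62) + 0.52·(-2.92) + 3.62·0.46 + (-1.67)·1.91 = (-10.9474) + 12.474 + (-1.5184) + 1.6652 + (-3.1897) = -1.5163.
|u| = √(4.31² + (-2.7)² + 0.52² + 3.62² + (-1.67)²) = √(18.5761 + 7.29 + 0.2704 + 13.1044 + 2.7889) = √42.0298, |v| = √((-2.54)² + (-4.62)² + (-2.92)² + 0.46² + 1.91²) = √(6.4516 + 21.3444 + 8.5264 + 0.2116 + 3.6481) = √40.1821.
cos θ = (u·v)/(|u||v|) = -1.5163/(√42.0298·√40.1821) ≈ -0.0369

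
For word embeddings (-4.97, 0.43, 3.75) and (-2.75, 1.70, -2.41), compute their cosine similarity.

With u = (-4.97, 0.43, 3.75), v = (-2.75, 1.70, -2.41):
u·v = (-4.97)·(-2.75) + 0.43·1.7 + 3.75·(-2.41) = 13.6675 + 0.731 + (-9.0375) = 5.361.
|u| = √((-4.97)² + 0.43² + 3.75²) = √(24.7009 + 0.1849 + 14.0625) = √38.9483, |v| = √((-2.75)² + 1.7² + (-2.41)²) = √(7.5625 + 2.89 + 5.8081) = √16.2606.
cos θ = (u·v)/(|u||v|) = 5.361/(√38.9483·√16.2606) ≈ 0.213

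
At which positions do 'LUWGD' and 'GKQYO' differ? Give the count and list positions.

Differing positions: 1, 2, 3, 4, 5. Hamming distance = 5.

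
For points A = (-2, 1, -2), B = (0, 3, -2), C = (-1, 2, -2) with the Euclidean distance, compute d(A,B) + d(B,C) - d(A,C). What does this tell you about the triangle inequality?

d(A,B) = √(2² + 2² + 0²) = √8 ≈ 2.8284, d(B,C) = √(1² + 1² + 0²) = √2 ≈ 1.4142, d(A,C) = √(1² + 1² + 0²) = √2 ≈ 1.4142.
d(A,B) + d(B,C) - d(A,C) = 2.8284 + 1.4142 - 1.4142 = 4.2426 - 1.4142 = 2.8284 (to 4 decimal places). This is ≥ 0, so the triangle inequality holds for these points.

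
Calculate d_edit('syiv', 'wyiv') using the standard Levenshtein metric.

Let D[i][j] be the edit distance between the first i characters of 'syiv' and the first j characters of 'wyiv', with D[i][0] = i, D[0][j] = j, and D[i][j] = D[i-1][j-1] if the characters match, else 1 + min(D[i-1][j], D[i][j-1], D[i-1][j-1]). Filling the table (rows: prefixes of 'syiv', columns: prefixes of 'wyiv'):
     ε  w  y  i  v
  ε  0  1  2  3  4
  s  1  1  2  3  4
  y  2  2  1  2  3
  i  3  3  2  1  2
  v  4  4  3  2  1
The bottom-right entry gives D[4][4] = 1, so no sequence of fewer than 1 edit works. Backtracking through the table gives one optimal edit sequence (1 edit):
  syiv → wyiv (sub s→w @1)
Edit distance = 1.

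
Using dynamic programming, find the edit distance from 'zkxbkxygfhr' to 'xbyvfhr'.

Let D[i][j] be the edit distance between the first i characters of 'zkxbkxygfhr' and the first j characters of 'xbyvfhr', with D[i][0] = i, D[0][j] = j, and D[i][j] = D[i-1][j-1] if the characters match, else 1 + min(D[i-1][j], D[i][j-1], D[i-1][j-1]). Filling the table (rows: prefixes of 'zkxbkxygfhr', columns: prefixes of 'xbyvfhr'):
     ε  x  b  y  v  f  h  r
  ε  0  1  2  3  4  5  6  7
  z  1  1  2  3  4  5  6  7
  k  2  2  2  3  4  5  6  7
  x  3  2  3  3  4  5  6  7
  b  4  3  2  3  4  5  6  7
  k  5  4  3  3  4  5  6  7
  x  6  5  4  4  4  5  6  7
  y  7  6  5  4  5  5  6  7
  g  8  7  6  5  5  6  6  7
  f  9  8  7  6  6  5  6  7
  h 10  9  8  7  7  6  5  6
  r 11 10  9  8  8  7  6  5
The bottom-right entry gives D[11][7] = 5, so no sequence of fewer than 5 edits works. Backtracking through the table gives one optimal edit sequence (5 edits):
  zkxbkxygfhr → kxbkxygfhr (del z @1)
  kxbkxygfhr → xbkxygfhr (del k @1)
  xbkxygfhr → xbxygfhr (del k @3)
  xbxygfhr → xbygfhr (del x @3)
  xbygfhr → xbyvfhr (sub g→v @4)
Edit distance = 5.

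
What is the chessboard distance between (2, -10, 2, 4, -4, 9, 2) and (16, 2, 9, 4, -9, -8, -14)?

max(|x_i - y_i|) = max(|2 - 16|, |-10 - 2|, |2 - 9|, |4 - 4|, |-4 - (-9)|, |9 - (-8)|, |2 - (-14)|) = max(14, 12, 7, 0, 5, 17, 16) = 17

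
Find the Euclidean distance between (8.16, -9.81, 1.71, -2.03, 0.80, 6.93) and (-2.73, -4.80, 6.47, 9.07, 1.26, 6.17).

√(Σ(x_i - y_i)²) = √((8.16 - (-2.73))² + (-9.81 - (-4.8))² + (1.71 - 6.47)² + (-2.03 - 9.07)² + (0.8 - 1.26)² + (6.93 - 6.17)²)
= √(10.89² + (-5.01)² + (-4.76)² + (-11.1)² + (-0.46)² + 0.76²) = √(118.5921 + 25.1001 + 22.6576 + 123.21 + 0.2116 + 0.5776) = √290.349 ≈ 17.0396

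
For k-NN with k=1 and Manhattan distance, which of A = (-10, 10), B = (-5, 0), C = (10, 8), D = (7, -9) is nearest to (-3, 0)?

Distances: d(A) = 17, d(B) = 2, d(C) = 21, d(D) = 19. Nearest: B = (-5, 0) with distance 2.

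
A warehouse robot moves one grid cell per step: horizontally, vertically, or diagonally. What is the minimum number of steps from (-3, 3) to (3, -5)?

max(|x_i - y_i|) = max(|-3 - 3|, |3 - (-5)|) = max(6, 8) = 8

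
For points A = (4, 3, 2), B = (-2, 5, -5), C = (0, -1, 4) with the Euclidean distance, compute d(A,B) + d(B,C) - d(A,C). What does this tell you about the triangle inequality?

d(A,B) = √(6² + 2² + 7²) = √89 ≈ 9.434, d(B,C) = √(2² + 6² + 9²) = √121 = 11, d(A,C) = √(4² + 4² + 2²) = √36 = 6.
d(A,B) + d(B,C) - d(A,C) = 9.434 + 11 - 6 = 20.434 - 6 = 14.434 (to 4 decimal places). This is ≥ 0, so the triangle inequality holds for these points.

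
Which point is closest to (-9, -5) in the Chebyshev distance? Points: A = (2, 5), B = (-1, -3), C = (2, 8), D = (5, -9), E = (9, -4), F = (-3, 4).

Distances: d(A) = 11, d(B) = 8, d(C) = 13, d(D) = 14, d(E) = 18, d(F) = 9. Nearest: B = (-1, -3) with distance 8.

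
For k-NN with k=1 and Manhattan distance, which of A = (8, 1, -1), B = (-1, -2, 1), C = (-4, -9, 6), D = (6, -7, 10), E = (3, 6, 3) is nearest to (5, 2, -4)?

Distances: d(A) = 7, d(B) = 15, d(C) = 30, d(D) = 24, d(E) = 13. Nearest: A = (8, 1, -1) with distance 7.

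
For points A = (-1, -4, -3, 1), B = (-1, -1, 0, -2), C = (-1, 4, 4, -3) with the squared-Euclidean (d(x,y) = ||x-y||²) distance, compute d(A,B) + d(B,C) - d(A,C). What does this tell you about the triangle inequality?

d(A,B) = 0² + 3² + 3² + 3² = 27, d(B,C) = 0² + 5² + 4² + 1² = 42, d(A,C) = 0² + 8² + 7² + 4² = 129.
d(A,B) + d(B,C) - d(A,C) = 27 + 42 - 129 = 69 - 129 = -60. This is < 0, so the triangle inequality FAILS for these points (squared-Euclidean is not a metric).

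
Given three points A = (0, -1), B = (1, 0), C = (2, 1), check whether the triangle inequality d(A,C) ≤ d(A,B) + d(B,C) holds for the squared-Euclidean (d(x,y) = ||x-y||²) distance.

d(A,B) = 1² + 1² = 2, d(B,C) = 1² + 1² = 2, d(A,C) = 2² + 2² = 8.
d(A,C) = 8 > 2 + 2 = 4. Triangle inequality is VIOLATED. (Squared-Euclidean is not a metric — this is a counterexample.)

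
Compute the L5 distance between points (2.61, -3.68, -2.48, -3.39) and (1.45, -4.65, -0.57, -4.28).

(Σ|x_i - y_i|^5)^(1/5) = (|2.61 - 1.45|^5 + |-3.68 - (-4.65)|^5 + |-2.48 - (-0.57)|^5 + |-3.39 - (-4.28)|^5)^(1/5)
= (1.16^5 + 0.97^5 + 1.91^5 + 0.89^5)^(1/5) ≈ (2.1003 + 0.8587 + 25.4195 + 0.5584)^(1/5) = (28.9369)^(1/5) ≈ 1.9602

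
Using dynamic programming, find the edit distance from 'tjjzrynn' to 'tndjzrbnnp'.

Let D[i][j] be the edit distance between the first i characters of 'tjjzrynn' and the first j characters of 'tndjzrbnnp', with D[i][0] = i, D[0][j] = j, and D[i][j] = D[i-1][j-1] if the characters match, else 1 + min(D[i-1][j], D[i][j-1], D[i-1][j-1]). Filling the table (rows: prefixes of 'tjjzrynn', columns: prefixes of 'tndjzrbnnp'):
     ε  t  n  d  j  z  r  b  n  n  p
  ε  0  1  2  3  4  5  6  7  8  9 10
  t  1  0  1  2  3  4  5  6  7  8  9
  j  2  1  1  2  2  3  4  5  6  7  8
  j  3  2  2  2  2  3  4  5  6  7  8
  z  4  3  3  3  3  2  3  4  5  6  7
  r  5  4  4  4  4  3  2  3  4  5  6
  y  6  5  5  5  5  4  3  3  4  5  6
  n  7  6  5  6  6  5  4  4  3  4  5
  n  8  7  6  6  7  6  5  5  4  3  4
The bottom-right entry gives D[8][10] = 4, so no sequence of fewer than 4 edits works. Backtracking through the table gives one optimal edit sequence (4 edits):
  tjjzrynn → tnjjzrynn (ins n @2)
  tnjjzrynn → tndjzrynn (sub j→d @3)
  tndjzrynn → tndjzrbnn (sub y→b @7)
  tndjzrbnn → tndjzrbnnp (ins p @10)
Edit distance = 4.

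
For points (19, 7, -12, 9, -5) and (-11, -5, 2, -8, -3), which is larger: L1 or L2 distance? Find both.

L1 = |19 - (-11)| + |7 - (-5)| + |-12 - 2| + |9 - (-8)| + |-5 - (-3)| = 30 + 12 + 14 + 17 + 2 = 75
L2 = √(30² + 12² + 14² + 17² + 2²) = √1533 ≈ 39.1535
L1 ≥ L2 always (equality iff movement is along one axis); L1 > L2 here.
Ratio L1/L2 = 75/√1533 ≈ 1.9155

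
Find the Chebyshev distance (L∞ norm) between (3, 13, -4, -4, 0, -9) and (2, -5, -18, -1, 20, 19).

max(|x_i - y_i|) = max(|3 - 2|, |13 - (-5)|, |-4 - (-18)|, |-4 - (-1)|, |0 - 20|, |-9 - 19|) = max(1, 18, 14, 3, 20, 28) = 28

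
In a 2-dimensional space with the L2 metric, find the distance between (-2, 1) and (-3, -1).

(Σ|x_i - y_i|^2)^(1/2) = (|-2 - (-3)|^2 + |1 - (-1)|^2)^(1/2)
= (1^2 + 2^2)^(1/2) = (1 + 4)^(1/2) = (5)^(1/2) ≈ 2.2361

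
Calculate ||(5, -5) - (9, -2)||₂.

√(Σ(x_i - y_i)²) = √((5 - 9)² + (-5 - (-2))²)
= √((-4)² + (-3)²) = √(16 + 9) = √25 = 5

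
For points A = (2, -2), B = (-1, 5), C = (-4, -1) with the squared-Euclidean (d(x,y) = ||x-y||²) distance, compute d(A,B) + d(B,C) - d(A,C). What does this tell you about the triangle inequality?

d(A,B) = 3² + 7² = 58, d(B,C) = 3² + 6² = 45, d(A,C) = 6² + 1² = 37.
d(A,B) + d(B,C) - d(A,C) = 58 + 45 - 37 = 103 - 37 = 66. This is ≥ 0, so the triangle inequality holds for these points.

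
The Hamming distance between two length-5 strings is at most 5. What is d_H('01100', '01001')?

Differing positions: 3, 5. Hamming distance = 2. The maximum possible Hamming distance for length-5 strings is 5, so d_H/5 = 2/5 = 0.4.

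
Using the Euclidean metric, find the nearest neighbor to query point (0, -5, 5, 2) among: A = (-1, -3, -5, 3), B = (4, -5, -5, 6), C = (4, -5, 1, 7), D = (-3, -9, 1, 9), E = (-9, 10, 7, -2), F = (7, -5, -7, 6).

Distances: d(A) ≈ 10.2956, d(B) ≈ 11.4891, d(C) ≈ 7.5498, d(D) ≈ 9.4868, d(E) ≈ 18.0555, d(F) ≈ 14.4568. Nearest: C = (4, -5, 1, 7) with distance 7.5498.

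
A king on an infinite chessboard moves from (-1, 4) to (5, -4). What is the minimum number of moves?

max(|x_i - y_i|) = max(|-1 - 5|, |4 - (-4)|) = max(6, 8) = 8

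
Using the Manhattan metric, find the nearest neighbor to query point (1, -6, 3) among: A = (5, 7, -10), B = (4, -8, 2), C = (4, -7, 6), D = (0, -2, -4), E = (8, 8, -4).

Distances: d(A) = 30, d(B) = 6, d(C) = 7, d(D) = 12, d(E) = 28. Nearest: B = (4, -8, 2) with distance 6.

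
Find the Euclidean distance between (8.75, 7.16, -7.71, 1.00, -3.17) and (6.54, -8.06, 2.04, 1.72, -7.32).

√(Σ(x_i - y_i)²) = √((8.75 - 6.54)² + (7.16 - (-8.06))² + (-7.71 - 2.04)² + (1 - 1.72)² + (-3.17 - (-7.32))²)
= √(2.21² + 15.22² + (-9.75)² + (-0.72)² + 4.15²) = √(4.8841 + 231.6484 + 95.0625 + 0.5184 + 17.2225) = √349.3359 ≈ 18.6905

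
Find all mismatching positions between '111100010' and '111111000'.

Differing positions: 5, 6, 8. Hamming distance = 3.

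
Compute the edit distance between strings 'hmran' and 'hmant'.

Let D[i][j] be the edit distance between the first i characters of 'hmran' and the first j characters of 'hmant', with D[i][0] = i, D[0][j] = j, and D[i][j] = D[i-1][j-1] if the characters match, else 1 + min(D[i-1][j], D[i][j-1], D[i-1][j-1]). Filling the table (rows: prefixes of 'hmran', columns: prefixes of 'hmant'):
     ε  h  m  a  n  t
  ε  0  1  2  3  4  5
  h  1  0  1  2  3  4
  m  2  1  0  1  2  3
  r  3  2  1  1  2  3
  a  4  3  2  1  2  3
  n  5  4  3  2  1  2
The bottom-right entry gives D[5][5] = 2, so no sequence of fewer than 2 edits works. Backtracking through the table gives one optimal edit sequence (2 edits):
  hmran → hman (del r @3)
  hman → hmant (ins t @5)
Edit distance = 2.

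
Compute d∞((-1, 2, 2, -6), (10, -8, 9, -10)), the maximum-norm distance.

max(|x_i - y_i|) = max(|-1 - 10|, |2 - (-8)|, |2 - 9|, |-6 - (-10)|) = max(11, 10, 7, 4) = 11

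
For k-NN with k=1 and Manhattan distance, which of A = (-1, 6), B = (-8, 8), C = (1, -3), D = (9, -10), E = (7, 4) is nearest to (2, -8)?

Distances: d(A) = 17, d(B) = 26, d(C) = 6, d(D) = 9, d(E) = 17. Nearest: C = (1, -3) with distance 6.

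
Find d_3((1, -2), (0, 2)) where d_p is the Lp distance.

(Σ|x_i - y_i|^3)^(1/3) = (|1 - 0|^3 + |-2 - 2|^3)^(1/3)
= (1^3 + 4^3)^(1/3) = (1 + 64)^(1/3) = (65)^(1/3) ≈ 4.0207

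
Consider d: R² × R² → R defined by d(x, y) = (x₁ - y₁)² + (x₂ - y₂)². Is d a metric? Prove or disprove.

No. The squared Euclidean distance fails the triangle inequality. Counterexample: x = (0, 0), y = (4, 5), z = (8, 10). d(x,z) = 8² + 10² = 164, but d(x,y) + d(y,z) = (4² + 5²) + (4² + 5²) = 41 + 41 = 82. Since 164 > 82, the triangle inequality is violated. (Note: √d, the ordinary Euclidean distance, IS a metric.)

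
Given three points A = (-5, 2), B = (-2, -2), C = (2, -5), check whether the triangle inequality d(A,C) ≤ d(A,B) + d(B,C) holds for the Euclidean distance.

d(A,B) = √(3² + 4²) = √25 = 5, d(B,C) = √(4² + 3²) = √25 = 5, d(A,C) = √(7² + 7²) = √98 ≈ 9.8995.
d(A,C) ≈ 9.8995 ≤ 5 + 5 = 10. Triangle inequality is satisfied.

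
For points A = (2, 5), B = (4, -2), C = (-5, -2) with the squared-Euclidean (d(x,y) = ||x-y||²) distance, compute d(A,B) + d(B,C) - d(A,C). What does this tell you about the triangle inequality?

d(A,B) = 2² + 7² = 53, d(B,C) = 9² + 0² = 81, d(A,C) = 7² + 7² = 98.
d(A,B) + d(B,C) - d(A,C) = 53 + 81 - 98 = 134 - 98 = 36. This is ≥ 0, so the triangle inequality holds for these points.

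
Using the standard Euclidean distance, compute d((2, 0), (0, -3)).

(Σ|x_i - y_i|^2)^(1/2) = (|2 - 0|^2 + |0 - (-3)|^2)^(1/2)
= (2^2 + 3^2)^(1/2) = (4 + 9)^(1/2) = (13)^(1/2) ≈ 3.6056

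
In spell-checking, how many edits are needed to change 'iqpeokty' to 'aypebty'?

Let D[i][j] be the edit distance between the first i characters of 'iqpeokty' and the first j characters of 'aypebty', with D[i][0] = i, D[0][j] = j, and D[i][j] = D[i-1][j-1] if the characters match, else 1 + min(D[i-1][j], D[i][j-1], D[i-1][j-1]). Filling the table (rows: prefixes of 'iqpeokty', columns: prefixes of 'aypebty'):
     ε  a  y  p  e  b  t  y
  ε  0  1  2  3  4  5  6  7
  i  1  1  2  3  4  5  6  7
  q  2  2  2  3  4  5  6  7
  p  3  3  3  2  3  4  5  6
  e  4  4  4  3  2  3  4  5
  o  5  5  5  4  3  3  4  5
  k  6  6  6  5  4  4  4  5
  t  7  7  7  6  5  5  4  5
  y  8  8  7  7  6  6  5  4
The bottom-right entry gives D[8][7] = 4, so no sequence of fewer than 4 edits works. Backtracking through the table gives one optimal edit sequence (4 edits):
  iqpeokty → aqpeokty (sub i→a @1)
  aqpeokty → aypeokty (sub q→y @2)
  aypeokty → aypekty (del o @5)
  aypekty → aypebty (sub k→b @5)
Edit distance = 4.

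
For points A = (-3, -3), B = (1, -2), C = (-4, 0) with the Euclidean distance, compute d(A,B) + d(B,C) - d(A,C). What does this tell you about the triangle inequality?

d(A,B) = √(4² + 1²) = √17 ≈ 4.1231, d(B,C) = √(5² + 2²) = √29 ≈ 5.3852, d(A,C) = √(1² + 3²) = √10 ≈ 3.1623.
d(A,B) + d(B,C) - d(A,C) = 4.1231 + 5.3852 - 3.1623 = 9.5083 - 3.1623 = 6.346 (to 4 decimal places). This is ≥ 0, so the triangle inequality holds for these points.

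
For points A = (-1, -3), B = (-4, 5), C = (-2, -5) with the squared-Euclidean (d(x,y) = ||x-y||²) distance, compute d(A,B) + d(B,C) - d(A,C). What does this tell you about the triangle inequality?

d(A,B) = 3² + 8² = 73, d(B,C) = 2² + 10² = 104, d(A,C) = 1² + 2² = 5.
d(A,B) + d(B,C) - d(A,C) = 73 + 104 - 5 = 177 - 5 = 172. This is ≥ 0, so the triangle inequality holds for these points.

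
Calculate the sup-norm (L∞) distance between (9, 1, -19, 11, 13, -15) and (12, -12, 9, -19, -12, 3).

max(|x_i - y_i|) = max(|9 - 12|, |1 - (-12)|, |-19 - 9|, |11 - (-19)|, |13 - (-12)|, |-15 - 3|) = max(3, 13, 28, 30, 25, 18) = 30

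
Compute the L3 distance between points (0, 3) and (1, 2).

(Σ|x_i - y_i|^3)^(1/3) = (|0 - 1|^3 + |3 - 2|^3)^(1/3)
= (1^3 + 1^3)^(1/3) = (1 + 1)^(1/3) = (2)^(1/3) ≈ 1.2599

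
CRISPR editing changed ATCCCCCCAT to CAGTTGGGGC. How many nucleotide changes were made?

Differing positions: 1, 2, 3, 4, 5, 6, 7, 8, 9, 10. Hamming distance = 10.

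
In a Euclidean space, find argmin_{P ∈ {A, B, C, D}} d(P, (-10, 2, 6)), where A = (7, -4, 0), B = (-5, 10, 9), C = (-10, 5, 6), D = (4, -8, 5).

Distances: d(A) = 19, d(B) ≈ 9.8995, d(C) = 3, d(D) ≈ 17.2337. Nearest: C = (-10, 5, 6) with distance 3.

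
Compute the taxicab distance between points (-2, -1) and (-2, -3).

Σ|x_i - y_i| = |-2 - (-2)| + |-1 - (-3)| = 0 + 2 = 2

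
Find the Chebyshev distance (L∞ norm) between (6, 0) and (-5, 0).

max(|x_i - y_i|) = max(|6 - (-5)|, |0 - 0|) = max(11, 0) = 11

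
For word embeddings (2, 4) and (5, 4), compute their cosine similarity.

With u = (2, 4), v = (5, 4):
u·v = 2·5 + 4·4 = 10 + 16 = 26.
|u| = √(2² + 4²) = √20, |v| = √(5² + 4²) = √41, so |u||v| = √(20·41) = √820.
cos θ = (u·v)/(|u||v|) = 26/√820 ≈ 0.908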